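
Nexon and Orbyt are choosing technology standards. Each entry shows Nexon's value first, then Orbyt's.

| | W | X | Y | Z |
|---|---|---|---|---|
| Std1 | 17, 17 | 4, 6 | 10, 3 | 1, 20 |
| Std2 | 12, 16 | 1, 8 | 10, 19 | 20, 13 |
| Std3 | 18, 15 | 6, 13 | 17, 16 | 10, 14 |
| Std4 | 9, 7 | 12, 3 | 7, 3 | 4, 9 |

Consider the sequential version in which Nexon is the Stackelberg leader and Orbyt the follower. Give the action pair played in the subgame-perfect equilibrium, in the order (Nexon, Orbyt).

Backward induction with Nexon moving first.
- Std1: Orbyt compares 17, 6, 3, 20 and picks Z; Nexon would get 1.
- Std2: Orbyt compares 16, 8, 19, 13 and picks Y; Nexon would get 10.
- Std3: Orbyt compares 15, 13, 16, 14 and picks Y; Nexon would get 17.
- Std4: Orbyt compares 7, 3, 3, 9 and picks Z; Nexon would get 4.
Among 1, 10, 17, 4, the best is 17 at Std3. Subgame-perfect outcome: (Std3, Y) with payoffs (17, 16).

(Std3, Y)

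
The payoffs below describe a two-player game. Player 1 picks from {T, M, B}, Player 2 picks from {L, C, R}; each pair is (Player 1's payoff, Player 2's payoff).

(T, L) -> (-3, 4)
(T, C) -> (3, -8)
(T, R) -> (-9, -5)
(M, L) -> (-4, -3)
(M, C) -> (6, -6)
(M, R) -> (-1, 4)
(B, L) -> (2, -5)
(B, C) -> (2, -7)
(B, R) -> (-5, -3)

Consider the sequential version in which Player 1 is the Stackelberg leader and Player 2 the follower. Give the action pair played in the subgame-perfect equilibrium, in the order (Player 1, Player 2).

(M, R)

Player 2 best-responds to each possible Player 1 move:
- T: BR = L, leader payoff -3.
- M: BR = R, leader payoff -1.
- B: BR = R, leader payoff -5.
Player 1's induced payoffs are -3, -1, -5, so Player 1 commits to M. Subgame-perfect outcome: (M, R) with payoffs (-1, 4).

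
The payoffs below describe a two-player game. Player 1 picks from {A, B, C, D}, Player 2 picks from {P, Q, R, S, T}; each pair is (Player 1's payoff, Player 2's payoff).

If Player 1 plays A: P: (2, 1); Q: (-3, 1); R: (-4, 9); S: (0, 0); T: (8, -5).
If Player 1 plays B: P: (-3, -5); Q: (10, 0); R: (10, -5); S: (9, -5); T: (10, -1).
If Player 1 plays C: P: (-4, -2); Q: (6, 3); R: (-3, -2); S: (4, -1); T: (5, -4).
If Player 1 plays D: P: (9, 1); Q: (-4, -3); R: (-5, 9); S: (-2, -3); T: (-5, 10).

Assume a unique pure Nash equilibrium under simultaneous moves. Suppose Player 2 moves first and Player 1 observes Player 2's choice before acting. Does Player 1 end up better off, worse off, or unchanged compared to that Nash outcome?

Solve by backward induction (Player 2 leads).
- P: Player 1 compares 2, -3, -4, 9 and picks D; Player 2 would get 1.
- Q: Player 1 compares -3, 10, 6, -4 and picks B; Player 2 would get 0.
- R: Player 1 compares -4, 10, -3, -5 and picks B; Player 2 would get -5.
- S: Player 1 compares 0, 9, 4, -2 and picks B; Player 2 would get -5.
- T: Player 1 compares 8, 10, 5, -5 and picks B; Player 2 would get -1.
Maximizing over 1, 0, -5, -5, -1, Player 2 chooses P. Subgame-perfect outcome: (D, P) with payoffs (9, 1).
For the simultaneous game, intersect best replies.
Player 1's best replies: P→D; Q→B; R→B; S→B; T→B.
Player 2's best replies: A→R; B→Q; C→Q; D→T.
Only (B, Q) has each player best-responding; Nash payoffs (10, 0).
Player 1 earns 9 sequentially versus 10 at the Nash outcome: worse off.

worse off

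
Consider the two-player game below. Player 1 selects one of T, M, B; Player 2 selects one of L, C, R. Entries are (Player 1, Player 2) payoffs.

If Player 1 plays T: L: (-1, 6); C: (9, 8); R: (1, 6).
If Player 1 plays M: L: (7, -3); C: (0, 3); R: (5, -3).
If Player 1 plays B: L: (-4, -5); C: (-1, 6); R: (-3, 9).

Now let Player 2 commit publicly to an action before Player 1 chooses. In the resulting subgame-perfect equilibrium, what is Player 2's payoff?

8

Work backward from Player 1's decision.
- L → Player 1 plays M (best of -1, 7, -4); Player 2 gets -3.
- C → Player 1 plays T (best of 9, 0, -1); Player 2 gets 8.
- R → Player 1 plays M (best of 1, 5, -3); Player 2 gets -3.
Maximizing over -3, 8, -3, Player 2 chooses C. Subgame-perfect outcome: (T, C) with payoffs (9, 8).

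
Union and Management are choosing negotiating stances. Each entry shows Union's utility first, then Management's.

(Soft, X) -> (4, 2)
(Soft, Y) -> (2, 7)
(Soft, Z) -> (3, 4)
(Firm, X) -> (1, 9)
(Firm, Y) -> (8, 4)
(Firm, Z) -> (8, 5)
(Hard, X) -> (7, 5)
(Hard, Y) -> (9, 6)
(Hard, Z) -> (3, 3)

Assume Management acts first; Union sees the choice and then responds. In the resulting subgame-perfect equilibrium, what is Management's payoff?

6

Solve by backward induction (Management leads).
- X: Union compares 4, 1, 7 and picks Hard; Management would get 5.
- Y: Union compares 2, 8, 9 and picks Hard; Management would get 6.
- Z: Union compares 3, 8, 3 and picks Firm; Management would get 5.
Maximizing over 5, 6, 5, Management chooses Y. Subgame-perfect outcome: (Hard, Y) with payoffs (9, 6).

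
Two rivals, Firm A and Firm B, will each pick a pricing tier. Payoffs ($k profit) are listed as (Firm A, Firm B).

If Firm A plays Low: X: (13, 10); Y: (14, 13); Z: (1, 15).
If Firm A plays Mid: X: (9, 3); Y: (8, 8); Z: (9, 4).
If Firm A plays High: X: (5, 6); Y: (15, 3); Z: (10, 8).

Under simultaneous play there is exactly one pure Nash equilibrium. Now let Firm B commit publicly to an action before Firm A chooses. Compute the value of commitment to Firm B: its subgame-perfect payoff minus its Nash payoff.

Firm A best-responds to each possible Firm B move:
- X → Firm A plays Low (best of 13, 9, 5); Firm B gets 10.
- Y → Firm A plays High (best of 14, 8, 15); Firm B gets 3.
- Z → Firm A plays High (best of 1, 9, 10); Firm B gets 8.
Among 10, 3, 8, the best is 10 at X. Subgame-perfect outcome: (Low, X) with payoffs (13, 10).
Under simultaneous play:
Firm A's best replies: X→Low; Y→High; Z→High.
Firm B's best replies: Low→Z; Mid→Y; High→Z.
Only (High, Z) has each player best-responding; Nash payoffs (10, 8).
Firm B's commitment gain: 10 − 8 = 2.

2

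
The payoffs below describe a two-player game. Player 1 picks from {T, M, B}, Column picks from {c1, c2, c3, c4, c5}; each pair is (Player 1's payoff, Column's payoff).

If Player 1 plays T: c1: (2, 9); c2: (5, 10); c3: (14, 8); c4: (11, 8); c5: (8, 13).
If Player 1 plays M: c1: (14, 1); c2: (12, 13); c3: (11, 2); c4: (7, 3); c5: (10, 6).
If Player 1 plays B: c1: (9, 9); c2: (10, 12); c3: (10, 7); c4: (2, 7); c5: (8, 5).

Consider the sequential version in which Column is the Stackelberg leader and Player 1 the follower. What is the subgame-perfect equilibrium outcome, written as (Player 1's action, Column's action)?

Work backward from Player 1's decision.
- c1: Player 1 compares 2, 14, 9 and picks M; Column would get 1.
- c2: Player 1 compares 5, 12, 10 and picks M; Column would get 13.
- c3: Player 1 compares 14, 11, 10 and picks T; Column would get 8.
- c4: Player 1 compares 11, 7, 2 and picks T; Column would get 8.
- c5: Player 1 compares 8, 10, 8 and picks M; Column would get 6.
Among 1, 13, 8, 8, 6, the best is 13 at c2. Subgame-perfect outcome: (M, c2) with payoffs (12, 13).

(M, c2)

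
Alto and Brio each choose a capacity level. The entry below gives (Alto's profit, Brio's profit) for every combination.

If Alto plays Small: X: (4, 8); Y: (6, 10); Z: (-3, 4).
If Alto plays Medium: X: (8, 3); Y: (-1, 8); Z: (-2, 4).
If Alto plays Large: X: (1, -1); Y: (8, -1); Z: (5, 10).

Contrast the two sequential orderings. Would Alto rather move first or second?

If Alto leads: Brio's best replies are Small→Y, Medium→Y, Large→Z; Alto's induced payoffs 6, -1, 5; outcome (Small, Y), payoffs (6, 10).
If Brio leads: Alto's best replies are X→Medium, Y→Large, Z→Large; Brio's induced payoffs 3, -1, 10; outcome (Large, Z), payoffs (5, 10).
Alto gets 6 moving first and 5 moving second, so Alto prefers to move first.

first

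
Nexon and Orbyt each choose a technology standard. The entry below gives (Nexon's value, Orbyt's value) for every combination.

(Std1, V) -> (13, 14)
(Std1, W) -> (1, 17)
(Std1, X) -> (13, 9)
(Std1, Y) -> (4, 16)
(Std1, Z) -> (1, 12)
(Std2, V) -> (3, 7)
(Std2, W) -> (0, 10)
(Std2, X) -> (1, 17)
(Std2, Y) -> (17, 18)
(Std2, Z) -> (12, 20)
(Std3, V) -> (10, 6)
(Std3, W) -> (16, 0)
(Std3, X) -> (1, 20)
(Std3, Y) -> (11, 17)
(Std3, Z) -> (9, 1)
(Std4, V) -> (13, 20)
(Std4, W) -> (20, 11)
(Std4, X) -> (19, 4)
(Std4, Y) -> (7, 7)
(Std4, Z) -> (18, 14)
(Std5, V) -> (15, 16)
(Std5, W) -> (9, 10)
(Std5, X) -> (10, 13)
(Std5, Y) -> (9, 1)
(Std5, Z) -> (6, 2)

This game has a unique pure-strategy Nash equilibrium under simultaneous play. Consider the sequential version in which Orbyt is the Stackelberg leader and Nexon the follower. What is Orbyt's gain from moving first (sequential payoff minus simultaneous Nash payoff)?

Work backward from Nexon's decision.
- V: BR = Std5, leader payoff 16.
- W: BR = Std4, leader payoff 11.
- X: BR = Std4, leader payoff 4.
- Y: BR = Std2, leader payoff 18.
- Z: BR = Std4, leader payoff 14.
Orbyt's induced payoffs are 16, 11, 4, 18, 14, so Orbyt commits to Y. Subgame-perfect outcome: (Std2, Y) with payoffs (17, 18).
For the simultaneous game, intersect best replies.
Nexon's best replies: V→Std5; W→Std4; X→Std4; Y→Std2; Z→Std4.
Orbyt's best replies: Std1→W; Std2→Z; Std3→X; Std4→V; Std5→V.
The unique mutual best reply is (Std5, V), giving (15, 16).
Orbyt's commitment gain: 18 − 16 = 2.

2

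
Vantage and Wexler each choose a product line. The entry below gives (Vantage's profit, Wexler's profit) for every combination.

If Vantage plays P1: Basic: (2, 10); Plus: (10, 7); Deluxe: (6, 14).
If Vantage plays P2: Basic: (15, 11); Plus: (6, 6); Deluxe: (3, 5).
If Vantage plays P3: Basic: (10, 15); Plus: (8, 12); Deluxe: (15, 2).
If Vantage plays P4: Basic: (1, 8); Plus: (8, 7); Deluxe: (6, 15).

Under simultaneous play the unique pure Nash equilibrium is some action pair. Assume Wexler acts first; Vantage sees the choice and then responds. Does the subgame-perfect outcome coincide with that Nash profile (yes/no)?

yes

Backward induction with Wexler moving first.
- Basic → Vantage plays P2 (best of 2, 15, 10, 1); Wexler gets 11.
- Plus → Vantage plays P1 (best of 10, 6, 8, 8); Wexler gets 7.
- Deluxe → Vantage plays P3 (best of 6, 3, 15, 6); Wexler gets 2.
Wexler's induced payoffs are 11, 7, 2, so Wexler commits to Basic. Subgame-perfect outcome: (P2, Basic) with payoffs (15, 11).
For the simultaneous game, intersect best replies.
Vantage's best replies: Basic→P2; Plus→P1; Deluxe→P3.
Wexler's best replies: P1→Deluxe; P2→Basic; P3→Basic; P4→Deluxe.
The unique mutual best reply is (P2, Basic), giving (15, 11).
Sequential outcome (P2, Basic) coincides with the Nash profile (P2, Basic).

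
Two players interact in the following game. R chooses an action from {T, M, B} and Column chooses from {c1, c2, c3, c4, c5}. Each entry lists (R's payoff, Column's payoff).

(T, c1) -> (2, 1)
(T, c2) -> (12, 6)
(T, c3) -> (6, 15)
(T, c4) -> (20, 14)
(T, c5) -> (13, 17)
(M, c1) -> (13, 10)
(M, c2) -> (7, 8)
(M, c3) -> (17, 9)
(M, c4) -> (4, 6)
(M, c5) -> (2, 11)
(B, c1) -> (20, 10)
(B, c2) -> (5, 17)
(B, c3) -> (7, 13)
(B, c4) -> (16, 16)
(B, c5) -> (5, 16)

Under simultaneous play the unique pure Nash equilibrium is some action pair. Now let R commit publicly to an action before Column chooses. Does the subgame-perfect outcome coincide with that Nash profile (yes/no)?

Work backward from Column's decision.
- T: Column compares 1, 6, 15, 14, 17 and picks c5; R would get 13.
- M: Column compares 10, 8, 9, 6, 11 and picks c5; R would get 2.
- B: Column compares 10, 17, 13, 16, 16 and picks c2; R would get 5.
Among 13, 2, 5, the best is 13 at T. Subgame-perfect outcome: (T, c5) with payoffs (13, 17).
Now find the simultaneous Nash equilibrium.
R's best replies: c1→B; c2→T; c3→M; c4→T; c5→T.
Column's best replies: T→c5; M→c5; B→c2.
Only (T, c5) has each player best-responding; Nash payoffs (13, 17).
Sequential outcome (T, c5) coincides with the Nash profile (T, c5).

yes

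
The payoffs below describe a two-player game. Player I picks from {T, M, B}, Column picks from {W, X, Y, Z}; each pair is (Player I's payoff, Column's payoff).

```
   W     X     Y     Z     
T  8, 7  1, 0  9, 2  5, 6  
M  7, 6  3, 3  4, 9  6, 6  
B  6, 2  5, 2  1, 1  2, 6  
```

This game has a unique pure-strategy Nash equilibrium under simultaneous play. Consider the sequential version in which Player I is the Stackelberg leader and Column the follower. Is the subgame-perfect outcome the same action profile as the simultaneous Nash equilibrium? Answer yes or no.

yes

Backward induction with Player I moving first.
- T: Column compares 7, 0, 2, 6 and picks W; Player I would get 8.
- M: Column compares 6, 3, 9, 6 and picks Y; Player I would get 4.
- B: Column compares 2, 2, 1, 6 and picks Z; Player I would get 2.
Player I's induced payoffs are 8, 4, 2, so Player I commits to T. Subgame-perfect outcome: (T, W) with payoffs (8, 7).
For the simultaneous game, intersect best replies.
Player I's best replies: W→T; X→B; Y→T; Z→M.
Column's best replies: T→W; M→Y; B→Z.
The unique mutual best reply is (T, W), giving (8, 7).
Sequential outcome (T, W) coincides with the Nash profile (T, W).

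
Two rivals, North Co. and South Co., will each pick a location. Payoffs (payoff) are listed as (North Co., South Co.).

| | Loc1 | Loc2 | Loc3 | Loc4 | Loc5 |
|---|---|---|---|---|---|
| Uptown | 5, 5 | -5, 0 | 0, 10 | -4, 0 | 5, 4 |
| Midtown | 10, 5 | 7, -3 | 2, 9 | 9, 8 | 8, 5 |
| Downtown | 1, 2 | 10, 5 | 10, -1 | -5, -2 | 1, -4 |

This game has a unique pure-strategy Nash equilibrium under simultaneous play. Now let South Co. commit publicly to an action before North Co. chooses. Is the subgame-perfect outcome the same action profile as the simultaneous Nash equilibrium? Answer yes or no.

no

Work backward from North Co.'s decision.
- Loc1: North Co. compares 5, 10, 1 and picks Midtown; South Co. would get 5.
- Loc2: North Co. compares -5, 7, 10 and picks Downtown; South Co. would get 5.
- Loc3: North Co. compares 0, 2, 10 and picks Downtown; South Co. would get -1.
- Loc4: North Co. compares -4, 9, -5 and picks Midtown; South Co. would get 8.
- Loc5: North Co. compares 5, 8, 1 and picks Midtown; South Co. would get 5.
Maximizing over 5, 5, -1, 8, 5, South Co. chooses Loc4. Subgame-perfect outcome: (Midtown, Loc4) with payoffs (9, 8).
Under simultaneous play:
North Co.'s best replies: Loc1→Midtown; Loc2→Downtown; Loc3→Downtown; Loc4→Midtown; Loc5→Midtown.
South Co.'s best replies: Uptown→Loc3; Midtown→Loc3; Downtown→Loc2.
Only (Downtown, Loc2) has each player best-responding; Nash payoffs (10, 5).
Sequential outcome (Midtown, Loc4) differs from the Nash profile (Downtown, Loc2).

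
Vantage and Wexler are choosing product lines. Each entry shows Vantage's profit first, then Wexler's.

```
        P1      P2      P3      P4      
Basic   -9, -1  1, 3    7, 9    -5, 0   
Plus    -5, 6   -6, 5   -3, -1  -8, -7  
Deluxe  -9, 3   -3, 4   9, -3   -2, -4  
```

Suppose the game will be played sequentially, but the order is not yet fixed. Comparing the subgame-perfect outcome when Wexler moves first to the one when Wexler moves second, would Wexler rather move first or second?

second

If Vantage leads: Wexler's best replies are Basic→P3, Plus→P1, Deluxe→P2; Vantage's induced payoffs 7, -5, -3; outcome (Basic, P3), payoffs (7, 9).
If Wexler leads: Vantage's best replies are P1→Plus, P2→Basic, P3→Deluxe, P4→Deluxe; Wexler's induced payoffs 6, 3, -3, -4; outcome (Plus, P1), payoffs (-5, 6).
Wexler gets 6 moving first and 9 moving second, so Wexler prefers to move second.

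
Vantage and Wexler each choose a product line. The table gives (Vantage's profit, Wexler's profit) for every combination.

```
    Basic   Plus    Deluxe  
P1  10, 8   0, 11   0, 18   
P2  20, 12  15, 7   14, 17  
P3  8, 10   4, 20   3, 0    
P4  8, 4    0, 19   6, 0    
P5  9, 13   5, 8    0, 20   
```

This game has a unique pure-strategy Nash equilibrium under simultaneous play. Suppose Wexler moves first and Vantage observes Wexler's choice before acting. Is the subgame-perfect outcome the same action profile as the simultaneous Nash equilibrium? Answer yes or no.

Backward induction with Wexler moving first.
- Basic → Vantage plays P2 (best of 10, 20, 8, 8, 9); Wexler gets 12.
- Plus → Vantage plays P2 (best of 0, 15, 4, 0, 5); Wexler gets 7.
- Deluxe → Vantage plays P2 (best of 0, 14, 3, 6, 0); Wexler gets 17.
Among 12, 7, 17, the best is 17 at Deluxe. Subgame-perfect outcome: (P2, Deluxe) with payoffs (14, 17).
Under simultaneous play:
Vantage's best replies: Basic→P2; Plus→P2; Deluxe→P2.
Wexler's best replies: P1→Deluxe; P2→Deluxe; P3→Plus; P4→Plus; P5→Deluxe.
The unique mutual best reply is (P2, Deluxe), giving (14, 17).
Sequential outcome (P2, Deluxe) coincides with the Nash profile (P2, Deluxe).

yes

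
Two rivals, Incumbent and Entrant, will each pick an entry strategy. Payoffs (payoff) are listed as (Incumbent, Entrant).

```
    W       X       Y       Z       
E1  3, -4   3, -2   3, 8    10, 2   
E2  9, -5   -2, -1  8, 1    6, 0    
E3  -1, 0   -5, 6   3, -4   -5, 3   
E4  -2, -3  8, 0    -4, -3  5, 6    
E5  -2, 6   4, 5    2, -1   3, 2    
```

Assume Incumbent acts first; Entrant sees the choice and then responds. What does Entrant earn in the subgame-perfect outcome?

1

Backward induction with Incumbent moving first.
- E1 → Entrant plays Y (best of -4, -2, 8, 2); Incumbent gets 3.
- E2 → Entrant plays Y (best of -5, -1, 1, 0); Incumbent gets 8.
- E3 → Entrant plays X (best of 0, 6, -4, 3); Incumbent gets -5.
- E4 → Entrant plays Z (best of -3, 0, -3, 6); Incumbent gets 5.
- E5 → Entrant plays W (best of 6, 5, -1, 2); Incumbent gets -2.
Incumbent's induced payoffs are 3, 8, -5, 5, -2, so Incumbent commits to E2. Subgame-perfect outcome: (E2, Y) with payoffs (8, 1).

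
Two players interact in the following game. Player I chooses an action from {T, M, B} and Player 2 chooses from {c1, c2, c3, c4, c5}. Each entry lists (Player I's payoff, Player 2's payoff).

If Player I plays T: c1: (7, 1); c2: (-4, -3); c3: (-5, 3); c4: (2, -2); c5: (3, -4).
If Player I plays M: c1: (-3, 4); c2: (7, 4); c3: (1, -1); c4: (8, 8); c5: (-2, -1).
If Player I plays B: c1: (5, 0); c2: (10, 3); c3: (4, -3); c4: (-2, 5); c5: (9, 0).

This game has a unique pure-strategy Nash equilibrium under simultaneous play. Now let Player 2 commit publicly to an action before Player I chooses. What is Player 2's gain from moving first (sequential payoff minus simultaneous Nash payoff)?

Backward induction with Player 2 moving first.
- c1: BR = T, leader payoff 1.
- c2: BR = B, leader payoff 3.
- c3: BR = B, leader payoff -3.
- c4: BR = M, leader payoff 8.
- c5: BR = B, leader payoff 0.
Player 2's induced payoffs are 1, 3, -3, 8, 0, so Player 2 commits to c4. Subgame-perfect outcome: (M, c4) with payoffs (8, 8).
For the simultaneous game, intersect best replies.
Player I's best replies: c1→T; c2→B; c3→B; c4→M; c5→B.
Player 2's best replies: T→c3; M→c4; B→c4.
The unique mutual best reply is (M, c4), giving (8, 8).
Player 2's commitment gain: 8 − 8 = 0.

0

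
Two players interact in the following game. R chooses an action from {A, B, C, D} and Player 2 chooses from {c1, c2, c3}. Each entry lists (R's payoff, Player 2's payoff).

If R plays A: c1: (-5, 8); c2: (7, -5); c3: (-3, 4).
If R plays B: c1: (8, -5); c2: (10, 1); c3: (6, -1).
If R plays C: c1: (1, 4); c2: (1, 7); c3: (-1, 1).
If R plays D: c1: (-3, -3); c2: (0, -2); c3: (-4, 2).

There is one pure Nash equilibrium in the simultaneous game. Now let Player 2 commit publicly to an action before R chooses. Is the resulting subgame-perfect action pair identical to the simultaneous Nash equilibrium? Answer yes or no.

yes

Backward induction with Player 2 moving first.
- c1 → R plays B (best of -5, 8, 1, -3); Player 2 gets -5.
- c2 → R plays B (best of 7, 10, 1, 0); Player 2 gets 1.
- c3 → R plays B (best of -3, 6, -1, -4); Player 2 gets -1.
Maximizing over -5, 1, -1, Player 2 chooses c2. Subgame-perfect outcome: (B, c2) with payoffs (10, 1).
Now find the simultaneous Nash equilibrium.
R's best replies: c1→B; c2→B; c3→B.
Player 2's best replies: A→c1; B→c2; C→c2; D→c3.
Only (B, c2) has each player best-responding; Nash payoffs (10, 1).
Sequential outcome (B, c2) coincides with the Nash profile (B, c2).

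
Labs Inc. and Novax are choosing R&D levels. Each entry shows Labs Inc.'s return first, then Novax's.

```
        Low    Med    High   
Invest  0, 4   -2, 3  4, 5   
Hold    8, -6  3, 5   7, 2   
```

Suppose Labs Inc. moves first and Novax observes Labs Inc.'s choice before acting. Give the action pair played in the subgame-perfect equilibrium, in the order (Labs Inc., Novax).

(Invest, High)

Novax best-responds to each possible Labs Inc. move:
- Invest: BR = High, leader payoff 4.
- Hold: BR = Med, leader payoff 3.
Among 4, 3, the best is 4 at Invest. Subgame-perfect outcome: (Invest, High) with payoffs (4, 5).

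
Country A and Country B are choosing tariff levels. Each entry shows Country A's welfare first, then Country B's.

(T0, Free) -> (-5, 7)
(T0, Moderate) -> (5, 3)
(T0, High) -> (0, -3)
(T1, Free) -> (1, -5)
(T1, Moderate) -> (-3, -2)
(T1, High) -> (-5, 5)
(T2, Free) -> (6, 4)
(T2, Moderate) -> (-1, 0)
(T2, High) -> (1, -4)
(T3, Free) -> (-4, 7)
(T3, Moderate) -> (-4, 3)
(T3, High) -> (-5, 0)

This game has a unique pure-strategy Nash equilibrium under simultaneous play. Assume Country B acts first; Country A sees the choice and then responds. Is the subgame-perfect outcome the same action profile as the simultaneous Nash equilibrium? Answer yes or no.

yes

Work backward from Country A's decision.
- Free: Country A compares -5, 1, 6, -4 and picks T2; Country B would get 4.
- Moderate: Country A compares 5, -3, -1, -4 and picks T0; Country B would get 3.
- High: Country A compares 0, -5, 1, -5 and picks T2; Country B would get -4.
Country B's induced payoffs are 4, 3, -4, so Country B commits to Free. Subgame-perfect outcome: (T2, Free) with payoffs (6, 4).
Now find the simultaneous Nash equilibrium.
Country A's best replies: Free→T2; Moderate→T0; High→T2.
Country B's best replies: T0→Free; T1→High; T2→Free; T3→Free.
Only (T2, Free) has each player best-responding; Nash payoffs (6, 4).
Sequential outcome (T2, Free) coincides with the Nash profile (T2, Free).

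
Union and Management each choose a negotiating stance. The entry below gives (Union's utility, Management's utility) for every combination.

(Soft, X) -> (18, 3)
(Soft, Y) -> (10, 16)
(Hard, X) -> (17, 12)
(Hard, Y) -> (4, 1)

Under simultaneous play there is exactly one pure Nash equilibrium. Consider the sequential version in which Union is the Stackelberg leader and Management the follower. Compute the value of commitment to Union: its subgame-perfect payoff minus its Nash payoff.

Work backward from Management's decision.
- Soft → Management plays Y (best of 3, 16); Union gets 10.
- Hard → Management plays X (best of 12, 1); Union gets 17.
Maximizing over 10, 17, Union chooses Hard. Subgame-perfect outcome: (Hard, X) with payoffs (17, 12).
For the simultaneous game, intersect best replies.
Union's best replies: X→Soft; Y→Soft.
Management's best replies: Soft→Y; Hard→X.
The unique mutual best reply is (Soft, Y), giving (10, 16).
Union's commitment gain: 17 − 10 = 7.

7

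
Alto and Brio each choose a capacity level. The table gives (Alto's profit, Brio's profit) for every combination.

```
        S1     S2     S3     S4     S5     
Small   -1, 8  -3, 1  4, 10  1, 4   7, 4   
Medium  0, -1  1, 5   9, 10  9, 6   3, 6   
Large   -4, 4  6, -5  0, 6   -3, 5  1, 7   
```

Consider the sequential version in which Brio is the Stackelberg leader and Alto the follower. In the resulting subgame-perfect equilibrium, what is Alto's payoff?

9

Solve by backward induction (Brio leads).
- S1: Alto compares -1, 0, -4 and picks Medium; Brio would get -1.
- S2: Alto compares -3, 1, 6 and picks Large; Brio would get -5.
- S3: Alto compares 4, 9, 0 and picks Medium; Brio would get 10.
- S4: Alto compares 1, 9, -3 and picks Medium; Brio would get 6.
- S5: Alto compares 7, 3, 1 and picks Small; Brio would get 4.
Brio's induced payoffs are -1, -5, 10, 6, 4, so Brio commits to S3. Subgame-perfect outcome: (Medium, S3) with payoffs (9, 10).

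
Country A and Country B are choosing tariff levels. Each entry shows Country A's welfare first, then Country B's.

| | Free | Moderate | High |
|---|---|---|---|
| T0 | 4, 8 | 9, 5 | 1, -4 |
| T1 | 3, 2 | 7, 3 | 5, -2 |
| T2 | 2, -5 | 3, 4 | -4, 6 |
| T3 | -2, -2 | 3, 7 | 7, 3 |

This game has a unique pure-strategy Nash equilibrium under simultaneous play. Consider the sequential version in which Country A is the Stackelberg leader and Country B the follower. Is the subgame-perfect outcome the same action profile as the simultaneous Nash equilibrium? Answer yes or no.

no

Solve by backward induction (Country A leads).
- T0 → Country B plays Free (best of 8, 5, -4); Country A gets 4.
- T1 → Country B plays Moderate (best of 2, 3, -2); Country A gets 7.
- T2 → Country B plays High (best of -5, 4, 6); Country A gets -4.
- T3 → Country B plays Moderate (best of -2, 7, 3); Country A gets 3.
Maximizing over 4, 7, -4, 3, Country A chooses T1. Subgame-perfect outcome: (T1, Moderate) with payoffs (7, 3).
Now find the simultaneous Nash equilibrium.
Country A's best replies: Free→T0; Moderate→T0; High→T3.
Country B's best replies: T0→Free; T1→Moderate; T2→High; T3→Moderate.
Only (T0, Free) has each player best-responding; Nash payoffs (4, 8).
Sequential outcome (T1, Moderate) differs from the Nash profile (T0, Free).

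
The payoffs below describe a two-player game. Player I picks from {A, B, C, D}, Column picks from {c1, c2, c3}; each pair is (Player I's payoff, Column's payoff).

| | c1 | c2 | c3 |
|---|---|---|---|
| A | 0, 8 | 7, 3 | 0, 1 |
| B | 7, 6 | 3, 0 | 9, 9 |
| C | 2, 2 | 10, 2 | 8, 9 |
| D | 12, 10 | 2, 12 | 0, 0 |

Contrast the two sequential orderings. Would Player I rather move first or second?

If Player I leads: Column's best replies are A→c1, B→c3, C→c3, D→c2; Player I's induced payoffs 0, 9, 8, 2; outcome (B, c3), payoffs (9, 9).
If Column leads: Player I's best replies are c1→D, c2→C, c3→B; Column's induced payoffs 10, 2, 9; outcome (D, c1), payoffs (12, 10).
Player I gets 9 moving first and 12 moving second, so Player I prefers to move second.

second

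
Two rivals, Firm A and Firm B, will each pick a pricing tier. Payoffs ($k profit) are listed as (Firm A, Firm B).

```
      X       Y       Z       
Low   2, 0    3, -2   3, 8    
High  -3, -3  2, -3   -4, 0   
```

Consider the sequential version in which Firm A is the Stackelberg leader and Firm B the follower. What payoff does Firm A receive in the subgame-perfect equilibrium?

Firm B best-responds to each possible Firm A move:
- Low: Firm B compares 0, -2, 8 and picks Z; Firm A would get 3.
- High: Firm B compares -3, -3, 0 and picks Z; Firm A would get -4.
Among 3, -4, the best is 3 at Low. Subgame-perfect outcome: (Low, Z) with payoffs (3, 8).

3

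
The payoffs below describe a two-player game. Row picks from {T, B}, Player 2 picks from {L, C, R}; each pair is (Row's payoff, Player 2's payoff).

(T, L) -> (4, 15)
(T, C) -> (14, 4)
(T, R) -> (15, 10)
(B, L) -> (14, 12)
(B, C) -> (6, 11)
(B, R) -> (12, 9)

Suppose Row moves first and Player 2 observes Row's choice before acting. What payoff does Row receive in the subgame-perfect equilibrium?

14

Backward induction with Row moving first.
- T: Player 2 compares 15, 4, 10 and picks L; Row would get 4.
- B: Player 2 compares 12, 11, 9 and picks L; Row would get 14.
Among 4, 14, the best is 14 at B. Subgame-perfect outcome: (B, L) with payoffs (14, 12).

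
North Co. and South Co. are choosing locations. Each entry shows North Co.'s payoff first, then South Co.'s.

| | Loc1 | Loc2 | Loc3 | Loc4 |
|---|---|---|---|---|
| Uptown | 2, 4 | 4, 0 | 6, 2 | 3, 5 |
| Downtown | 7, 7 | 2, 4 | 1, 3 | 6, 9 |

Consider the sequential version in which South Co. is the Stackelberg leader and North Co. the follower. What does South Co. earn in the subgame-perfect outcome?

9

Solve by backward induction (South Co. leads).
- Loc1: North Co. compares 2, 7 and picks Downtown; South Co. would get 7.
- Loc2: North Co. compares 4, 2 and picks Uptown; South Co. would get 0.
- Loc3: North Co. compares 6, 1 and picks Uptown; South Co. would get 2.
- Loc4: North Co. compares 3, 6 and picks Downtown; South Co. would get 9.
South Co.'s induced payoffs are 7, 0, 2, 9, so South Co. commits to Loc4. Subgame-perfect outcome: (Downtown, Loc4) with payoffs (6, 9).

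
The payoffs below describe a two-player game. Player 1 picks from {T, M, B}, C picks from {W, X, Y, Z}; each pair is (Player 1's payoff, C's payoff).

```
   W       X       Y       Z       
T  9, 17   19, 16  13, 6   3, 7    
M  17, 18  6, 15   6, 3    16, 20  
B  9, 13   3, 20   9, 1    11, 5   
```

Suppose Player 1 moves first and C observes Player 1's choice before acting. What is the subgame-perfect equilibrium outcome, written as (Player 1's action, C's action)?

(M, Z)

Backward induction with Player 1 moving first.
- T → C plays W (best of 17, 16, 6, 7); Player 1 gets 9.
- M → C plays Z (best of 18, 15, 3, 20); Player 1 gets 16.
- B → C plays X (best of 13, 20, 1, 5); Player 1 gets 3.
Maximizing over 9, 16, 3, Player 1 chooses M. Subgame-perfect outcome: (M, Z) with payoffs (16, 20).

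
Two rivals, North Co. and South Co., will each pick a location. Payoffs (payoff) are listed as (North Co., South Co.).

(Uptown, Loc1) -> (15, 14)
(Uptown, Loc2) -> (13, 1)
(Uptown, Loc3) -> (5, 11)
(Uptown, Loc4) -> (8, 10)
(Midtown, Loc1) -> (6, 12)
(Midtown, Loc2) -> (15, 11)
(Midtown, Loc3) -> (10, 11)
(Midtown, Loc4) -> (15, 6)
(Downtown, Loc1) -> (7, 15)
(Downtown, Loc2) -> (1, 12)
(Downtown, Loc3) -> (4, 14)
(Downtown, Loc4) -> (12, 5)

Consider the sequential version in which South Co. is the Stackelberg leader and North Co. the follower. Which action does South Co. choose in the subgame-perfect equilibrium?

North Co. best-responds to each possible South Co. move:
- Loc1: North Co. compares 15, 6, 7 and picks Uptown; South Co. would get 14.
- Loc2: North Co. compares 13, 15, 1 and picks Midtown; South Co. would get 11.
- Loc3: North Co. compares 5, 10, 4 and picks Midtown; South Co. would get 11.
- Loc4: North Co. compares 8, 15, 12 and picks Midtown; South Co. would get 6.
Among 14, 11, 11, 6, the best is 14 at Loc1. Subgame-perfect outcome: (Uptown, Loc1) with payoffs (15, 14).

Loc1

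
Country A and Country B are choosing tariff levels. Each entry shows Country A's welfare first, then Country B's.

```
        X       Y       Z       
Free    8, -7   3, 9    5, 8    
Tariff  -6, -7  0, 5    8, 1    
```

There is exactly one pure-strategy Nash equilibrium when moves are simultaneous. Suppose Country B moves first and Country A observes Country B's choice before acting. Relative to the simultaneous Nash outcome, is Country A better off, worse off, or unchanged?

unchanged

Work backward from Country A's decision.
- X: Country A compares 8, -6 and picks Free; Country B would get -7.
- Y: Country A compares 3, 0 and picks Free; Country B would get 9.
- Z: Country A compares 5, 8 and picks Tariff; Country B would get 1.
Among -7, 9, 1, the best is 9 at Y. Subgame-perfect outcome: (Free, Y) with payoffs (3, 9).
Now find the simultaneous Nash equilibrium.
Country A's best replies: X→Free; Y→Free; Z→Tariff.
Country B's best replies: Free→Y; Tariff→Y.
The unique mutual best reply is (Free, Y), giving (3, 9).
Country A earns 3 sequentially versus 3 at the Nash outcome: unchanged.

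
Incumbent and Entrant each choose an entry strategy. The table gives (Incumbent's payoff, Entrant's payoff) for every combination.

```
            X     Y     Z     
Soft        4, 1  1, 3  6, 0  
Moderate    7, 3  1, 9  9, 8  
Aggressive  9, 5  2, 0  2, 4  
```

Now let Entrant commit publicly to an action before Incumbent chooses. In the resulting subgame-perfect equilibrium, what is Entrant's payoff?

8

Solve by backward induction (Entrant leads).
- X: BR = Aggressive, leader payoff 5.
- Y: BR = Aggressive, leader payoff 0.
- Z: BR = Moderate, leader payoff 8.
Among 5, 0, 8, the best is 8 at Z. Subgame-perfect outcome: (Moderate, Z) with payoffs (9, 8).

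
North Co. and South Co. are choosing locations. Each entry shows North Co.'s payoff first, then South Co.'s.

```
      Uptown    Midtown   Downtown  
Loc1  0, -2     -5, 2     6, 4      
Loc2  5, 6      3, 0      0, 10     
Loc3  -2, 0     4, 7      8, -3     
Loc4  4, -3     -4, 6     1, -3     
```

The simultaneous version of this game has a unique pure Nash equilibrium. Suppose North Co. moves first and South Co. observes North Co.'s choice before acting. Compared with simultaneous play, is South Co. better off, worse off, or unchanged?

Work backward from South Co.'s decision.
- Loc1 → South Co. plays Downtown (best of -2, 2, 4); North Co. gets 6.
- Loc2 → South Co. plays Downtown (best of 6, 0, 10); North Co. gets 0.
- Loc3 → South Co. plays Midtown (best of 0, 7, -3); North Co. gets 4.
- Loc4 → South Co. plays Midtown (best of -3, 6, -3); North Co. gets -4.
Maximizing over 6, 0, 4, -4, North Co. chooses Loc1. Subgame-perfect outcome: (Loc1, Downtown) with payoffs (6, 4).
Under simultaneous play:
North Co.'s best replies: Uptown→Loc2; Midtown→Loc3; Downtown→Loc3.
South Co.'s best replies: Loc1→Downtown; Loc2→Downtown; Loc3→Midtown; Loc4→Midtown.
Only (Loc3, Midtown) has each player best-responding; Nash payoffs (4, 7).
South Co. earns 4 sequentially versus 7 at the Nash outcome: worse off.

worse off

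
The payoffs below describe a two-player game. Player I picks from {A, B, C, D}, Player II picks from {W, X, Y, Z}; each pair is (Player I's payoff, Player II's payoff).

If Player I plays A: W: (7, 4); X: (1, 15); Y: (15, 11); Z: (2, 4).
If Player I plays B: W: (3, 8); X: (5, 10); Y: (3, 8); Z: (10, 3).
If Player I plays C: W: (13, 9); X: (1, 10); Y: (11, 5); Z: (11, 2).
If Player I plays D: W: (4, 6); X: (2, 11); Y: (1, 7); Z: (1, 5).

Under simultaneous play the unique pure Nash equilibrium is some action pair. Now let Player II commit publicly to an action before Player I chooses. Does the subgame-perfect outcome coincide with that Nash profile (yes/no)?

no

Player I best-responds to each possible Player II move:
- W: Player I compares 7, 3, 13, 4 and picks C; Player II would get 9.
- X: Player I compares 1, 5, 1, 2 and picks B; Player II would get 10.
- Y: Player I compares 15, 3, 11, 1 and picks A; Player II would get 11.
- Z: Player I compares 2, 10, 11, 1 and picks C; Player II would get 2.
Among 9, 10, 11, 2, the best is 11 at Y. Subgame-perfect outcome: (A, Y) with payoffs (15, 11).
Now find the simultaneous Nash equilibrium.
Player I's best replies: W→C; X→B; Y→A; Z→C.
Player II's best replies: A→X; B→X; C→X; D→X.
Only (B, X) has each player best-responding; Nash payoffs (5, 10).
Sequential outcome (A, Y) differs from the Nash profile (B, X).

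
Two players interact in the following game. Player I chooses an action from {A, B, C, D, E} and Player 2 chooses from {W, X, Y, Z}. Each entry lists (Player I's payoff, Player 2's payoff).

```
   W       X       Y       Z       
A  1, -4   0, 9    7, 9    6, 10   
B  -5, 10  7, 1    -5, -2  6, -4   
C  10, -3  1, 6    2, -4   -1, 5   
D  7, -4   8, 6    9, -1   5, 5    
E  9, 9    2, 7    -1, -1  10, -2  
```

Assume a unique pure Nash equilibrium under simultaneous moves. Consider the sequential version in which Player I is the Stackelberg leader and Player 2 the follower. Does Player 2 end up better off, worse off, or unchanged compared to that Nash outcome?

better off

Backward induction with Player I moving first.
- A → Player 2 plays Z (best of -4, 9, 9, 10); Player I gets 6.
- B → Player 2 plays W (best of 10, 1, -2, -4); Player I gets -5.
- C → Player 2 plays X (best of -3, 6, -4, 5); Player I gets 1.
- D → Player 2 plays X (best of -4, 6, -1, 5); Player I gets 8.
- E → Player 2 plays W (best of 9, 7, -1, -2); Player I gets 9.
Player I's induced payoffs are 6, -5, 1, 8, 9, so Player I commits to E. Subgame-perfect outcome: (E, W) with payoffs (9, 9).
Now find the simultaneous Nash equilibrium.
Player I's best replies: W→C; X→D; Y→D; Z→E.
Player 2's best replies: A→Z; B→W; C→X; D→X; E→W.
The unique mutual best reply is (D, X), giving (8, 6).
Player 2 earns 9 sequentially versus 6 at the Nash outcome: better off.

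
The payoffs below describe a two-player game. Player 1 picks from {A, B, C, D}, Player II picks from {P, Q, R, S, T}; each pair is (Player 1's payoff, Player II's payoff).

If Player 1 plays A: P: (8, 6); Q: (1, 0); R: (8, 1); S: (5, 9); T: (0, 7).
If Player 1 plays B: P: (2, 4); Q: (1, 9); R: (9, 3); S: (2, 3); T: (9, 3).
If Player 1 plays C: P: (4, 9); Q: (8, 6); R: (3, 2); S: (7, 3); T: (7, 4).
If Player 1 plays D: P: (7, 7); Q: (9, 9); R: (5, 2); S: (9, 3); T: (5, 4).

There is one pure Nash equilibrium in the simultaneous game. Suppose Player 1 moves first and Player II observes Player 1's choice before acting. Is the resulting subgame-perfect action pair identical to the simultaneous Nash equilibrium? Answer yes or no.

yes

Backward induction with Player 1 moving first.
- A → Player II plays S (best of 6, 0, 1, 9, 7); Player 1 gets 5.
- B → Player II plays Q (best of 4, 9, 3, 3, 3); Player 1 gets 1.
- C → Player II plays P (best of 9, 6, 2, 3, 4); Player 1 gets 4.
- D → Player II plays Q (best of 7, 9, 2, 3, 4); Player 1 gets 9.
Among 5, 1, 4, 9, the best is 9 at D. Subgame-perfect outcome: (D, Q) with payoffs (9, 9).
Under simultaneous play:
Player 1's best replies: P→A; Q→D; R→B; S→D; T→B.
Player II's best replies: A→S; B→Q; C→P; D→Q.
Only (D, Q) has each player best-responding; Nash payoffs (9, 9).
Sequential outcome (D, Q) coincides with the Nash profile (D, Q).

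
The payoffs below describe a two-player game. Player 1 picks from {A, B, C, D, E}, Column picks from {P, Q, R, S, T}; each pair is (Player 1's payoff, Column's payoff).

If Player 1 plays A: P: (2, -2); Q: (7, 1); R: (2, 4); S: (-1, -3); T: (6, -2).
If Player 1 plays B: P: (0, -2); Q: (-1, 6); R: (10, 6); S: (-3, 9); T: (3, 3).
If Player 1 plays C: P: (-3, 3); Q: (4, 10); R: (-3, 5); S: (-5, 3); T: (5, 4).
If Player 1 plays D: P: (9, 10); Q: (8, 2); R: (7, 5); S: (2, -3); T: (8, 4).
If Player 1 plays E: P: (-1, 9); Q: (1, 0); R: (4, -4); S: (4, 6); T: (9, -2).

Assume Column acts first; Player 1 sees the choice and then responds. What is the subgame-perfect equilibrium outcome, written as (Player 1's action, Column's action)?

Solve by backward induction (Column leads).
- P → Player 1 plays D (best of 2, 0, -3, 9, -1); Column gets 10.
- Q → Player 1 plays D (best of 7, -1, 4, 8, 1); Column gets 2.
- R → Player 1 plays B (best of 2, 10, -3, 7, 4); Column gets 6.
- S → Player 1 plays E (best of -1, -3, -5, 2, 4); Column gets 6.
- T → Player 1 plays E (best of 6, 3, 5, 8, 9); Column gets -2.
Column's induced payoffs are 10, 2, 6, 6, -2, so Column commits to P. Subgame-perfect outcome: (D, P) with payoffs (9, 10).

(D, P)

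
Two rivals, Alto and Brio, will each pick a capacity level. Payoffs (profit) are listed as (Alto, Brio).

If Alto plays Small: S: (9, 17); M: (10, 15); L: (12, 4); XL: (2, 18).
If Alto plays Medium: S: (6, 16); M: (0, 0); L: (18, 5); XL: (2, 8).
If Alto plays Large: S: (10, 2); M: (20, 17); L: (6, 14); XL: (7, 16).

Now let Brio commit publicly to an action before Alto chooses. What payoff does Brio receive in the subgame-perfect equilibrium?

Work backward from Alto's decision.
- S: BR = Large, leader payoff 2.
- M: BR = Large, leader payoff 17.
- L: BR = Medium, leader payoff 5.
- XL: BR = Large, leader payoff 16.
Brio's induced payoffs are 2, 17, 5, 16, so Brio commits to M. Subgame-perfect outcome: (Large, M) with payoffs (20, 17).

17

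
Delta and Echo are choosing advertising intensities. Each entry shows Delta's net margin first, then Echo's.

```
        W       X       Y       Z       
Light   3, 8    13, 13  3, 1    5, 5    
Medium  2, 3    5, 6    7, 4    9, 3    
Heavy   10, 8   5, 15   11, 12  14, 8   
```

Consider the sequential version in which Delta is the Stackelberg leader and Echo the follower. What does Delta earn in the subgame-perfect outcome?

Echo best-responds to each possible Delta move:
- Light: BR = X, leader payoff 13.
- Medium: BR = X, leader payoff 5.
- Heavy: BR = X, leader payoff 5.
Maximizing over 13, 5, 5, Delta chooses Light. Subgame-perfect outcome: (Light, X) with payoffs (13, 13).

13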